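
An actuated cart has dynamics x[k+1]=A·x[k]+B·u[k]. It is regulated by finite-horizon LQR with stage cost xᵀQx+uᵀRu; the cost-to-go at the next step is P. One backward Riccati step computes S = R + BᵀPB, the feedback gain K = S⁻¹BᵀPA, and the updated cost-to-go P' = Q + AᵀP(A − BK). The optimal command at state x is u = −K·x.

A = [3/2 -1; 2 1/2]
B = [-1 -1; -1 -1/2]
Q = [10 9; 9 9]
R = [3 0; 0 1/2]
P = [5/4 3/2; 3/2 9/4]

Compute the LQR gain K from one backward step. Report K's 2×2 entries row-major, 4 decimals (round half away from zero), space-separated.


BᵀP = [-2.7500 -3.7500; -2.0000 -2.6250]
S = R + BᵀPB = [3 0; 0 1/2] + [6.5000 4.6250; 4.6250 3.3125] = [9.5000 4.6250; 4.6250 3.8125]
BᵀPA = [-11.6250 0.8750; -8.2500 0.6875]
K = S⁻¹·BᵀPA = [-0.4157 0.0105; -1.6596 0.1675]
A−BK = [-0.5753 -0.8219; 0.7545 0.5943]
AᵀP(A−BK) = [2.2879 0.0047; 0.0047 0.1881]
P' = Q + AᵀP(A−BK) = [12.2879 9.0047; 9.0047 9.1881]
tr(P') = 21.4760

-0.4157 0.0105 -1.6596 0.1675


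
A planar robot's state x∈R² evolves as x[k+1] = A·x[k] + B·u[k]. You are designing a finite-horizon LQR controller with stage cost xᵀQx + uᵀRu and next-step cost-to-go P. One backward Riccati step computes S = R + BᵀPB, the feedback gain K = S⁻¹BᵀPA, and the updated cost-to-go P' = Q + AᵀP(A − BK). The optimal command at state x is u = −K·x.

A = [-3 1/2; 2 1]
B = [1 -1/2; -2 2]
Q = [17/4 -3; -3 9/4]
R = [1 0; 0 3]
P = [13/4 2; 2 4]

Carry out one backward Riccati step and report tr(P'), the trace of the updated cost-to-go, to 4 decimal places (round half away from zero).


21.3463

BᵀP = [-0.7500 -6.0000; 2.3750 7.0000]
S = R + BᵀPB = [1 0; 0 3] + [11.2500 -11.6250; -11.6250 12.8125] = [12.2500 -11.6250; -11.6250 15.8125]
BᵀPA = [-9.7500 -6.3750; 6.8750 8.1875]
K = S⁻¹·BᵀPA = [-1.2679 -0.0961; -0.4973 0.4472]
A−BK = [-1.9808 0.8196; 0.4589 -0.0864]
AᵀP(A−BK) = [12.3074 -4.8858; -4.8858 2.5390]
P' = Q + AᵀP(A−BK) = [16.5574 -7.8858; -7.8858 4.7890]
tr(P') = 21.3463


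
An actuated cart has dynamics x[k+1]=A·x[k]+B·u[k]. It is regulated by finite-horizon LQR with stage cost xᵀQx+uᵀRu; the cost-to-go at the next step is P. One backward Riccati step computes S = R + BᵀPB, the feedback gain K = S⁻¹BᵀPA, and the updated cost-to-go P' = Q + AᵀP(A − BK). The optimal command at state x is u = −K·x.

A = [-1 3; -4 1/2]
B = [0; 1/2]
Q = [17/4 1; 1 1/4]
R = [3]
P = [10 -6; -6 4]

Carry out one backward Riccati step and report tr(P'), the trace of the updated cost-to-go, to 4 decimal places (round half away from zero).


BᵀP = [-3.0000 2.0000]
S = R + BᵀPB = [3] + [1.0000] = [4.0000]
BᵀPA = [-5.0000 -8.0000]
K = S⁻¹·BᵀPA = [-1.2500 -2.0000]
A−BK = [-1.0000 3.0000; -3.3750 1.5000]
AᵀP(A−BK) = [19.7500 27.0000; 27.0000 57.0000]
P' = Q + AᵀP(A−BK) = [24.0000 28.0000; 28.0000 57.2500]
tr(P') = 81.2500

81.2500


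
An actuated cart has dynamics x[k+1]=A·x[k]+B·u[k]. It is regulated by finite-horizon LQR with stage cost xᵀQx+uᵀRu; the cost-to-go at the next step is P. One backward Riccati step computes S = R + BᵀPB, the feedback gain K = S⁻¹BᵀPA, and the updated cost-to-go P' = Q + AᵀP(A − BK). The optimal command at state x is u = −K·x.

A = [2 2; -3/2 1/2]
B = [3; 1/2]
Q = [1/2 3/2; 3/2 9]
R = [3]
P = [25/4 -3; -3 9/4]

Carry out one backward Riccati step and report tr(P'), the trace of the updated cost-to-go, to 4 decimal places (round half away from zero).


BᵀP = [17.2500 -7.8750]
S = R + BᵀPB = [3] + [47.8125] = [50.8125]
BᵀPA = [46.3125 30.5625]
K = S⁻¹·BᵀPA = [0.9114 0.6015]
A−BK = [-0.7343 0.1956; -1.9557 0.1993]
AᵀP(A−BK) = [5.8515 1.4566; 1.4566 1.1799]
P' = Q + AᵀP(A−BK) = [6.3515 2.9566; 2.9566 10.1799]
tr(P') = 16.5314

16.5314


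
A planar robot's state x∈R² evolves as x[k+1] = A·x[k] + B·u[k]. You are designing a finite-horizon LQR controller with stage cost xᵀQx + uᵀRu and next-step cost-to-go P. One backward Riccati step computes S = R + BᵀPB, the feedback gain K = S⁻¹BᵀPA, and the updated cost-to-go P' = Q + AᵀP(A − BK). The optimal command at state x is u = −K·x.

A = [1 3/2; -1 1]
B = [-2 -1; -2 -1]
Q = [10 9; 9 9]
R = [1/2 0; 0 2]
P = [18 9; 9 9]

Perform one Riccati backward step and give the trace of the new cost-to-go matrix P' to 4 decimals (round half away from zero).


BᵀP = [-54.0000 -36.0000; -27.0000 -18.0000]
S = R + BᵀPB = [1/2 0; 0 2] + [180.0000 90.0000; 90.0000 45.0000] = [180.5000 90.0000; 90.0000 47.0000]
BᵀPA = [-18.0000 -117.0000; -9.0000 -58.5000]
K = S⁻¹·BᵀPA = [-0.0939 -0.6102; -0.0117 -0.0763]
A−BK = [0.8005 0.2034; -1.1995 -0.2966]
AᵀP(A−BK) = [7.2047 1.8305; 1.8305 0.6483]
P' = Q + AᵀP(A−BK) = [17.2047 10.8305; 10.8305 9.6483]
tr(P') = 26.8530

26.8530


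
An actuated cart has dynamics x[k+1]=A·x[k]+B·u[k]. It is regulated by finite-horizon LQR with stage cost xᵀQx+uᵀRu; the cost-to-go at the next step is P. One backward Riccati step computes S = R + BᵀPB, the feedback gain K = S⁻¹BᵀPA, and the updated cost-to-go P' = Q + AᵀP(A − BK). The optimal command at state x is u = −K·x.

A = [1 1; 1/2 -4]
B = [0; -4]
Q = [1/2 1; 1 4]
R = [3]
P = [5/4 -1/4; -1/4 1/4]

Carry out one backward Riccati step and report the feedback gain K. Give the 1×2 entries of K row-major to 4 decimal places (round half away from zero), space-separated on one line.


0.0714 0.7143

BᵀP = [1.0000 -1.0000]
S = R + BᵀPB = [3] + [4.0000] = [7.0000]
BᵀPA = [0.5000 5.0000]
K = S⁻¹·BᵀPA = [0.0714 0.7143]
A−BK = [1.0000 1.0000; 0.7857 -1.1429]
AᵀP(A−BK) = [1.0268 1.2679; 1.2679 3.6786]
P' = Q + AᵀP(A−BK) = [1.5268 2.2679; 2.2679 7.6786]
tr(P') = 9.2054


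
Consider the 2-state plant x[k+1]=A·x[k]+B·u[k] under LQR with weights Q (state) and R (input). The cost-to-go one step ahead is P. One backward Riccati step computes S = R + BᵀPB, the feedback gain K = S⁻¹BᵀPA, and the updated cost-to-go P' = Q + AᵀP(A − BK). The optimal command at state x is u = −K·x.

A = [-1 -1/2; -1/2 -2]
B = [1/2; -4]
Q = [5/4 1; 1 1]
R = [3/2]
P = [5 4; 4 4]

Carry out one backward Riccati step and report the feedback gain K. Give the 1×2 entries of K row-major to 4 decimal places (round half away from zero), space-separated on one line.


BᵀP = [-13.5000 -14.0000]
S = R + BᵀPB = [3/2] + [49.2500] = [50.7500]
BᵀPA = [20.5000 34.7500]
K = S⁻¹·BᵀPA = [0.4039 0.6847]
A−BK = [-1.2020 -0.8424; 1.1158 0.7389]
AᵀP(A−BK) = [1.7192 1.4631; 1.4631 1.4557]
P' = Q + AᵀP(A−BK) = [2.9692 2.4631; 2.4631 2.4557]
tr(P') = 5.4249

0.4039 0.6847


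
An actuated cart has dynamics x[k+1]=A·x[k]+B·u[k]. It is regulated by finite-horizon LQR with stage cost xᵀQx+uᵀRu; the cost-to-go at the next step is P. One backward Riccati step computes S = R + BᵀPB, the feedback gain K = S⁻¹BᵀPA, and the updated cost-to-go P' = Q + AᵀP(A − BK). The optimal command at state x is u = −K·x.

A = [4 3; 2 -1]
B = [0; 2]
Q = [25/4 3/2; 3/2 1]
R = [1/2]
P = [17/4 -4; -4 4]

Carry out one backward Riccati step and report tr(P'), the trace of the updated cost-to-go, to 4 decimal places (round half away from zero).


15.9242

BᵀP = [-8.0000 8.0000]
S = R + BᵀPB = [1/2] + [16.0000] = [16.5000]
BᵀPA = [-16.0000 -32.0000]
K = S⁻¹·BᵀPA = [-0.9697 -1.9394]
A−BK = [4.0000 3.0000; 3.9394 2.8788]
AᵀP(A−BK) = [4.4848 3.9697; 3.9697 4.1894]
P' = Q + AᵀP(A−BK) = [10.7348 5.4697; 5.4697 5.1894]
tr(P') = 15.9242


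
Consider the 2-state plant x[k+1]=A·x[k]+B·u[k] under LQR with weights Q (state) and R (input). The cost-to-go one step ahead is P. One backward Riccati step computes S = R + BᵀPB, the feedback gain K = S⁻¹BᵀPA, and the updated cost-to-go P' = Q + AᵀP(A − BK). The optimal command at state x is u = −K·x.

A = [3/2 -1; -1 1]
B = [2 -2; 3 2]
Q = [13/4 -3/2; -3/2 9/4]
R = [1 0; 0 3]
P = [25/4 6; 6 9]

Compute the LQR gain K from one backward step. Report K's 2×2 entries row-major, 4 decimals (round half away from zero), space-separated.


0.0865 0.0099 -0.5138 0.3957

BᵀP = [30.5000 39.0000; -0.5000 6.0000]
S = R + BᵀPB = [1 0; 0 3] + [178.0000 17.0000; 17.0000 13.0000] = [179.0000 17.0000; 17.0000 16.0000]
BᵀPA = [6.7500 8.5000; -6.7500 6.5000]
K = S⁻¹·BᵀPA = [0.0865 0.0099; -0.5138 0.3957]
A−BK = [0.2994 -0.2283; -0.2319 0.1788]
AᵀP(A−BK) = [1.0105 -0.7707; -0.7707 0.5936]
P' = Q + AᵀP(A−BK) = [4.2605 -2.2707; -2.2707 2.8436]
tr(P') = 7.1041


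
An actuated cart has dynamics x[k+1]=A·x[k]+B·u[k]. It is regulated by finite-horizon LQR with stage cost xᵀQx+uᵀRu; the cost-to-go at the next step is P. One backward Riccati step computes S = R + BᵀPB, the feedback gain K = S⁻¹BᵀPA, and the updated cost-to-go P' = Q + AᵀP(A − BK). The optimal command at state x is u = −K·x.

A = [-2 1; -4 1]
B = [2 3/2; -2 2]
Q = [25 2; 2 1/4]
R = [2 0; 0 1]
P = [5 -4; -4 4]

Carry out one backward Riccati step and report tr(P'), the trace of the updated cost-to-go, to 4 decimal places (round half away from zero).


27.8775

BᵀP = [18.0000 -16.0000; -0.5000 2.0000]
S = R + BᵀPB = [2 0; 0 1] + [68.0000 -5.0000; -5.0000 3.2500] = [70.0000 -5.0000; -5.0000 4.2500]
BᵀPA = [28.0000 2.0000; -7.0000 1.5000]
K = S⁻¹·BᵀPA = [0.3083 0.0587; -1.2844 0.4220]
A−BK = [-0.6899 0.2495; -0.8147 0.2734]
AᵀP(A−BK) = [2.3780 -0.6899; -0.6899 0.2495]
P' = Q + AᵀP(A−BK) = [27.3780 1.3101; 1.3101 0.4995]
tr(P') = 27.8775


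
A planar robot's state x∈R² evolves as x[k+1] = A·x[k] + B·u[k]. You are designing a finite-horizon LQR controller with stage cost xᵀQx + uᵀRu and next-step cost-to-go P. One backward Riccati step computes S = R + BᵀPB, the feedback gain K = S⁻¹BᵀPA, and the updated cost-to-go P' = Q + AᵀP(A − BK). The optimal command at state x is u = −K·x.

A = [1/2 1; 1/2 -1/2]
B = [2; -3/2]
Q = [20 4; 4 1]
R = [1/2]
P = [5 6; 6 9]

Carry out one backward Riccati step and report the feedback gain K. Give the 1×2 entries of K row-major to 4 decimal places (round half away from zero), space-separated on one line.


-0.0526 0.3684

BᵀP = [1.0000 -1.5000]
S = R + BᵀPB = [1/2] + [4.2500] = [4.7500]
BᵀPA = [-0.2500 1.7500]
K = S⁻¹·BᵀPA = [-0.0526 0.3684]
A−BK = [0.6053 0.2632; 0.4211 0.0526]
AᵀP(A−BK) = [6.4868 1.8421; 1.8421 0.6053]
P' = Q + AᵀP(A−BK) = [26.4868 5.8421; 5.8421 1.6053]
tr(P') = 28.0921


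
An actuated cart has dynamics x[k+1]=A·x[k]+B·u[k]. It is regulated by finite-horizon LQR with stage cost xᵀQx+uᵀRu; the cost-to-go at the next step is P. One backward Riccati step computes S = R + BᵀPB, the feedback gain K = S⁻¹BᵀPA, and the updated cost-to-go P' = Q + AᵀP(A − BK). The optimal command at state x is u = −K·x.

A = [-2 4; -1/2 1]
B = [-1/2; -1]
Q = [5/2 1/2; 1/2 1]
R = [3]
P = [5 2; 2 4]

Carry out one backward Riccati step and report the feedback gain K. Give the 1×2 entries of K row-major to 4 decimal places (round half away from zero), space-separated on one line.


1.1220 -2.2439

BᵀP = [-4.5000 -5.0000]
S = R + BᵀPB = [3] + [7.2500] = [10.2500]
BᵀPA = [11.5000 -23.0000]
K = S⁻¹·BᵀPA = [1.1220 -2.2439]
A−BK = [-1.4390 2.8780; 0.6220 -1.2439]
AᵀP(A−BK) = [12.0976 -24.1951; -24.1951 48.3902]
P' = Q + AᵀP(A−BK) = [14.5976 -23.6951; -23.6951 49.3902]
tr(P') = 63.9878


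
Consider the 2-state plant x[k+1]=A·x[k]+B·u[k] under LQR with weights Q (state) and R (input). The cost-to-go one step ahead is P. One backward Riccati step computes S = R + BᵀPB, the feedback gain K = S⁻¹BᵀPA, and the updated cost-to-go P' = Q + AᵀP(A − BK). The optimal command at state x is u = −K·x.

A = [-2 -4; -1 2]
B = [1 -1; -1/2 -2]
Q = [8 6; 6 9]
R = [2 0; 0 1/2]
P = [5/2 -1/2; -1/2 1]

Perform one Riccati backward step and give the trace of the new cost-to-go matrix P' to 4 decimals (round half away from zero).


BᵀP = [2.7500 -1.0000; -1.5000 -1.5000]
S = R + BᵀPB = [2 0; 0 1/2] + [3.2500 -0.7500; -0.7500 4.5000] = [5.2500 -0.7500; -0.7500 5.0000]
BᵀPA = [-4.5000 -13.0000; 4.5000 3.0000]
K = S⁻¹·BᵀPA = [-0.7445 -2.4428; 0.7883 0.2336]
A−BK = [-0.4672 -1.3236; 0.2044 1.2457]
AᵀP(A−BK) = [2.1022 5.9562; 5.9562 19.5426]
P' = Q + AᵀP(A−BK) = [10.1022 11.9562; 11.9562 28.5426]
tr(P') = 38.6448

38.6448


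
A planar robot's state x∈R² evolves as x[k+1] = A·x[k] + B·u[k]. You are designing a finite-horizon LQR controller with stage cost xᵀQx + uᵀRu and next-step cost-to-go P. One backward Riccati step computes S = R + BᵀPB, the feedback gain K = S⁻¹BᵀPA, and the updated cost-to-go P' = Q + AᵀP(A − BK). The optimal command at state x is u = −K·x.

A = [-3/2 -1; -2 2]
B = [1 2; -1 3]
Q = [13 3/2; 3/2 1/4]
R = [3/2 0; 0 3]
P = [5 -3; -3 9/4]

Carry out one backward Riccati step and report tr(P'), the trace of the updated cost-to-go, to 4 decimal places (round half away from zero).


16.8316

BᵀP = [8.0000 -5.2500; 1.0000 0.7500]
S = R + BᵀPB = [3/2 0; 0 3] + [13.2500 0.2500; 0.2500 4.2500] = [14.7500 0.2500; 0.2500 7.2500]
BᵀPA = [-1.5000 -18.5000; -3.0000 0.5000]
K = S⁻¹·BᵀPA = [-0.0947 -1.2561; -0.4105 0.1123]
A−BK = [-0.5842 0.0316; -0.8632 0.4070]
AᵀP(A−BK) = [0.8763 -0.0474; -0.0474 2.7053]
P' = Q + AᵀP(A−BK) = [13.8763 1.4526; 1.4526 2.9553]
tr(P') = 16.8316


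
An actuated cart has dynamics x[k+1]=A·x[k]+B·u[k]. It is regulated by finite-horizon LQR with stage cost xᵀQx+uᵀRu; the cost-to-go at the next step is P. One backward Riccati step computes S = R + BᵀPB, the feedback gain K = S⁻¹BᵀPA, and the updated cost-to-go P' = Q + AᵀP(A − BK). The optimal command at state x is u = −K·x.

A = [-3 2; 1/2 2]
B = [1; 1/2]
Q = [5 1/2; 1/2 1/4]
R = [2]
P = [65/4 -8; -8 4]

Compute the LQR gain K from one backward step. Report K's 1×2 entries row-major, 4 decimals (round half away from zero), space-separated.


BᵀP = [12.2500 -6.0000]
S = R + BᵀPB = [2] + [9.2500] = [11.2500]
BᵀPA = [-39.7500 12.5000]
K = S⁻¹·BᵀPA = [-3.5333 1.1111]
A−BK = [0.5333 0.8889; 2.2667 1.4444]
AᵀP(A−BK) = [30.8000 -9.3333; -9.3333 3.1111]
P' = Q + AᵀP(A−BK) = [35.8000 -8.8333; -8.8333 3.3611]
tr(P') = 39.1611

-3.5333 1.1111


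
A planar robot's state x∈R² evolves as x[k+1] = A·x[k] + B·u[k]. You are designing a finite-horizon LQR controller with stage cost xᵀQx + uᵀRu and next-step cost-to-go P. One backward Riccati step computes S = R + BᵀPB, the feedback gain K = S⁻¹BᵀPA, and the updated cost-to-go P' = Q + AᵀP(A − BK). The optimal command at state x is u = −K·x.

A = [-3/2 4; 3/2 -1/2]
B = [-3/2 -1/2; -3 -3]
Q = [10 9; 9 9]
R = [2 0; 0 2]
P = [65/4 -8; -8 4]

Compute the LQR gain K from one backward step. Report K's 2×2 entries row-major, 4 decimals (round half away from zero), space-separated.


0.3649 -0.8595 -1.9865 3.7459

BᵀP = [-0.3750 0.0000; 15.8750 -8.0000]
S = R + BᵀPB = [2 0; 0 2] + [0.5625 0.1875; 0.1875 16.0625] = [2.5625 0.1875; 0.1875 18.0625]
BᵀPA = [0.5625 -1.5000; -35.8125 67.5000]
K = S⁻¹·BᵀPA = [0.3649 -0.8595; -1.9865 3.7459]
A−BK = [-1.9459 4.5838; -3.3649 8.1595]
AᵀP(A−BK) = [10.2162 -19.8649; -19.8649 38.8595]
P' = Q + AᵀP(A−BK) = [20.2162 -10.8649; -10.8649 47.8595]
tr(P') = 68.0757


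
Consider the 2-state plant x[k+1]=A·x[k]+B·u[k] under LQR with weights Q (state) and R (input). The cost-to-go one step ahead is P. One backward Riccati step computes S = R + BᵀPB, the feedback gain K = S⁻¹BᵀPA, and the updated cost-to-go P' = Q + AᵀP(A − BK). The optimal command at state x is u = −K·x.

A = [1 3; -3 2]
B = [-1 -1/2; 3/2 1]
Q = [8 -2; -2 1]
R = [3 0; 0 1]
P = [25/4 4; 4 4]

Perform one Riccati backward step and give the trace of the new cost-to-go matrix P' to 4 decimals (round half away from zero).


118.1087

BᵀP = [-0.2500 2.0000; 0.8750 2.0000]
S = R + BᵀPB = [3 0; 0 1] + [3.2500 2.1250; 2.1250 1.5625] = [6.2500 2.1250; 2.1250 2.5625]
BᵀPA = [-6.2500 3.2500; -5.1250 6.6250]
K = S⁻¹·BᵀPA = [-0.4457 -0.5000; -1.6304 3.0000]
A−BK = [-0.2609 4.0000; -0.7011 -0.2500]
AᵀP(A−BK) = [7.1087 -21.0000; -21.0000 102.0000]
P' = Q + AᵀP(A−BK) = [15.1087 -23.0000; -23.0000 103.0000]
tr(P') = 118.1087


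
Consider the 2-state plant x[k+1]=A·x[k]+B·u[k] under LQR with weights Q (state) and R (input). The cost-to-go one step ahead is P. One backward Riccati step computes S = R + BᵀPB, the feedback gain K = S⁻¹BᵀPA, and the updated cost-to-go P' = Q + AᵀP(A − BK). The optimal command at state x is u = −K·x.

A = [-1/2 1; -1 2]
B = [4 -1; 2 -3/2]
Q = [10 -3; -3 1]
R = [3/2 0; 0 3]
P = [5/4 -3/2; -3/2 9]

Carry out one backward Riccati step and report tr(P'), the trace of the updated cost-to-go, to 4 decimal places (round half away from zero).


BᵀP = [2.0000 12.0000; 1.0000 -12.0000]
S = R + BᵀPB = [3/2 0; 0 3] + [32.0000 -20.0000; -20.0000 17.0000] = [33.5000 -20.0000; -20.0000 20.0000]
BᵀPA = [-13.0000 26.0000; 11.5000 -23.0000]
K = S⁻¹·BᵀPA = [-0.1111 0.2222; 0.4639 -0.9278]
A−BK = [0.4083 -0.8167; -0.0819 0.1639]
AᵀP(A−BK) = [1.0333 -2.0667; -2.0667 4.1333]
P' = Q + AᵀP(A−BK) = [11.0333 -5.0667; -5.0667 5.1333]
tr(P') = 16.1667

16.1667


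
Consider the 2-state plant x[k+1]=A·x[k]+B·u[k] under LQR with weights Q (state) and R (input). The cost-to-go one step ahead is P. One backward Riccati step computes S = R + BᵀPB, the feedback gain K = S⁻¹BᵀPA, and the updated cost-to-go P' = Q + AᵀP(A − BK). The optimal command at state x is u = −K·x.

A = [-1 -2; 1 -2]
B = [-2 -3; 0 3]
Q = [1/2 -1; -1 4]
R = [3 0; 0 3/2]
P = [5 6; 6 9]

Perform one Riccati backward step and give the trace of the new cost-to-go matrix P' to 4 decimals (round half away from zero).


15.7364

BᵀP = [-10.0000 -12.0000; 3.0000 9.0000]
S = R + BᵀPB = [3 0; 0 3/2] + [20.0000 -6.0000; -6.0000 18.0000] = [23.0000 -6.0000; -6.0000 19.5000]
BᵀPA = [-2.0000 44.0000; 6.0000 -24.0000]
K = S⁻¹·BᵀPA = [-0.0073 1.7309; 0.3055 -0.6982]
A−BK = [-0.0982 -0.6327; 0.0836 0.0945]
AᵀP(A−BK) = [0.1527 -0.3491; -0.3491 11.0836]
P' = Q + AᵀP(A−BK) = [0.6527 -1.3491; -1.3491 15.0836]
tr(P') = 15.7364


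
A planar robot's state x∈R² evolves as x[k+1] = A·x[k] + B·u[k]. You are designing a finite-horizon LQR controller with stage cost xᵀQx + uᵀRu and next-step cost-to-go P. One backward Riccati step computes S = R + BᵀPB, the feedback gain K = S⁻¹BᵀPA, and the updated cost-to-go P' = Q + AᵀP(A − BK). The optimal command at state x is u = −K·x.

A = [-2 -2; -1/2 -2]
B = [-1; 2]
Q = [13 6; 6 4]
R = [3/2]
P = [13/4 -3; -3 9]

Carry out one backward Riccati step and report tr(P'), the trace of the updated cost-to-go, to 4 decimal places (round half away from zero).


39.5675

BᵀP = [-9.2500 21.0000]
S = R + BᵀPB = [3/2] + [51.2500] = [52.7500]
BᵀPA = [8.0000 -23.5000]
K = S⁻¹·BᵀPA = [0.1517 -0.4455]
A−BK = [-1.8483 -2.4455; -0.8033 -1.1090]
AᵀP(A−BK) = [8.0367 10.5640; 10.5640 14.5308]
P' = Q + AᵀP(A−BK) = [21.0367 16.5640; 16.5640 18.5308]
tr(P') = 39.5675


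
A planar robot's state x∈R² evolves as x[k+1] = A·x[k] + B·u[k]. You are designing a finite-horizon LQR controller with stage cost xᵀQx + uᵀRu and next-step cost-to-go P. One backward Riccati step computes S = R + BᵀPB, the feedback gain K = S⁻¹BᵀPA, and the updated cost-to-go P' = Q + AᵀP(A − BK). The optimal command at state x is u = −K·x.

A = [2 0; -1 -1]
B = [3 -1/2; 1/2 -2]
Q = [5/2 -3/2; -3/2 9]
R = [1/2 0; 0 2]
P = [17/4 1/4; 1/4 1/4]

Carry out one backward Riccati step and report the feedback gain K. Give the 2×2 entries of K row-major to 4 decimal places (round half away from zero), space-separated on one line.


0.6665 0.0099 0.1823 0.1548

BᵀP = [12.8750 0.8750; -2.6250 -0.6250]
S = R + BᵀPB = [1/2 0; 0 2] + [39.0625 -8.1875; -8.1875 2.5625] = [39.5625 -8.1875; -8.1875 4.5625]
BᵀPA = [24.8750 -0.8750; -4.6250 0.6250]
K = S⁻¹·BᵀPA = [0.6665 0.0099; 0.1823 0.1548]
A−BK = [0.0917 0.0476; -0.9686 -0.6954]
AᵀP(A−BK) = [0.5145 0.2192; 0.2192 0.1619]
P' = Q + AᵀP(A−BK) = [3.0145 -1.2808; -1.2808 9.1619]
tr(P') = 12.1764


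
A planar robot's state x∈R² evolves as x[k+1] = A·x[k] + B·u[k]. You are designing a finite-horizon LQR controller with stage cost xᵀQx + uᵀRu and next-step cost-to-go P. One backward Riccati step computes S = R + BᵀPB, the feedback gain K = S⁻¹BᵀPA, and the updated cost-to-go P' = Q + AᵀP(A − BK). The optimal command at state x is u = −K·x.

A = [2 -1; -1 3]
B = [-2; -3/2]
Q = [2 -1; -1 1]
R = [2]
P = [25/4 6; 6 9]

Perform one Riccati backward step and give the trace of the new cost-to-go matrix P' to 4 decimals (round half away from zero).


24.2350

BᵀP = [-21.5000 -25.5000]
S = R + BᵀPB = [2] + [81.2500] = [83.2500]
BᵀPA = [-17.5000 -55.0000]
K = S⁻¹·BᵀPA = [-0.2102 -0.6607]
A−BK = [1.5796 -2.3213; -1.3153 2.0090]
AᵀP(A−BK) = [6.3213 -9.0616; -9.0616 14.9137]
P' = Q + AᵀP(A−BK) = [8.3213 -10.0616; -10.0616 15.9137]
tr(P') = 24.2350


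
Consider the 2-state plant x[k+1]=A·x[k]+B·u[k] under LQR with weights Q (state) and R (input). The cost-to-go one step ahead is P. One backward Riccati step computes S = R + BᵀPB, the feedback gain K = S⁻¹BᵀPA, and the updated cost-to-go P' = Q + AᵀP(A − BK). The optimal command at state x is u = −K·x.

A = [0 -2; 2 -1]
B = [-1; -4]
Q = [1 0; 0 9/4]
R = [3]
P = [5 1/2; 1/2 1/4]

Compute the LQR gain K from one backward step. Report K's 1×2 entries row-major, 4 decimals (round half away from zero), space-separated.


BᵀP = [-7.0000 -1.5000]
S = R + BᵀPB = [3] + [13.0000] = [16.0000]
BᵀPA = [-3.0000 15.5000]
K = S⁻¹·BᵀPA = [-0.1875 0.9688]
A−BK = [-0.1875 -1.0313; 1.2500 2.8750]
AᵀP(A−BK) = [0.4375 0.4063; 0.4063 7.2344]
P' = Q + AᵀP(A−BK) = [1.4375 0.4063; 0.4063 9.4844]
tr(P') = 10.9219

-0.1875 0.9688


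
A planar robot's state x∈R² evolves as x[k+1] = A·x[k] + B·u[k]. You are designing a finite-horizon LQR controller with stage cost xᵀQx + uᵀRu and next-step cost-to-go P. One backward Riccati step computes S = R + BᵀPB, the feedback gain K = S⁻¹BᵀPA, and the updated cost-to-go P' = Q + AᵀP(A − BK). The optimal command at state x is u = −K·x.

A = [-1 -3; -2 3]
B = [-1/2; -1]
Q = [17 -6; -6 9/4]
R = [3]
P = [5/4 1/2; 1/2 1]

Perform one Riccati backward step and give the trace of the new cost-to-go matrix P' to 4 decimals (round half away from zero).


34.9903

BᵀP = [-1.1250 -1.2500]
S = R + BᵀPB = [3] + [1.8125] = [4.8125]
BᵀPA = [3.6250 -0.3750]
K = S⁻¹·BᵀPA = [0.7532 -0.0779]
A−BK = [-0.6234 -3.0390; -1.2468 2.9221]
AᵀP(A−BK) = [4.5195 -0.4675; -0.4675 11.2208]
P' = Q + AᵀP(A−BK) = [21.5195 -6.4675; -6.4675 13.4708]
tr(P') = 34.9903


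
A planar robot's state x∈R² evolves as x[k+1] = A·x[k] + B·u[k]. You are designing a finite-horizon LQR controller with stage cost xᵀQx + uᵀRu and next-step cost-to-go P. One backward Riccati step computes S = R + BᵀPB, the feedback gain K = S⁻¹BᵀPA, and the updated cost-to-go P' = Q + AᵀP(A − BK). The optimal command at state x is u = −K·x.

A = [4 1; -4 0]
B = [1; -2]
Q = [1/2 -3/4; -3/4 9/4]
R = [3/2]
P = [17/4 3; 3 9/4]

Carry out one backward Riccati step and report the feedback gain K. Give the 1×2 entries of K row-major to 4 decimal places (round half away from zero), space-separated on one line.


BᵀP = [-1.7500 -1.5000]
S = R + BᵀPB = [3/2] + [1.2500] = [2.7500]
BᵀPA = [-1.0000 -1.7500]
K = S⁻¹·BᵀPA = [-0.3636 -0.6364]
A−BK = [4.3636 1.6364; -4.7273 -1.2727]
AᵀP(A−BK) = [7.6364 4.3636; 4.3636 3.1364]
P' = Q + AᵀP(A−BK) = [8.1364 3.6136; 3.6136 5.3864]
tr(P') = 13.5227

-0.3636 -0.6364


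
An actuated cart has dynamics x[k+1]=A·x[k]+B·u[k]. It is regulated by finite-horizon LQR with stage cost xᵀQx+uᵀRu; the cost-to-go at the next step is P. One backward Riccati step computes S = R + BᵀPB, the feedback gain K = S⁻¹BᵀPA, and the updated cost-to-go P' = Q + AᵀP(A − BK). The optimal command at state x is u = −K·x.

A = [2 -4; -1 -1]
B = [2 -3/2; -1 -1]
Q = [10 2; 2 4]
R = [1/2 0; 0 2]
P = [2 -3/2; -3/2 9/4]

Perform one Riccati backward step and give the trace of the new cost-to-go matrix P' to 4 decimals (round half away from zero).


BᵀP = [5.5000 -5.2500; -1.5000 0.0000]
S = R + BᵀPB = [1/2 0; 0 2] + [16.2500 -3.0000; -3.0000 2.2500] = [16.7500 -3.0000; -3.0000 4.2500]
BᵀPA = [16.2500 -16.7500; -3.0000 6.0000]
K = S⁻¹·BᵀPA = [0.9658 -0.8553; -0.0241 0.8080]
A−BK = [0.0322 -1.0774; -0.0583 -1.0472]
AᵀP(A−BK) = [0.4829 -0.4276; -0.4276 3.0759]
P' = Q + AᵀP(A−BK) = [10.4829 1.5724; 1.5724 7.0759]
tr(P') = 17.5588

17.5588


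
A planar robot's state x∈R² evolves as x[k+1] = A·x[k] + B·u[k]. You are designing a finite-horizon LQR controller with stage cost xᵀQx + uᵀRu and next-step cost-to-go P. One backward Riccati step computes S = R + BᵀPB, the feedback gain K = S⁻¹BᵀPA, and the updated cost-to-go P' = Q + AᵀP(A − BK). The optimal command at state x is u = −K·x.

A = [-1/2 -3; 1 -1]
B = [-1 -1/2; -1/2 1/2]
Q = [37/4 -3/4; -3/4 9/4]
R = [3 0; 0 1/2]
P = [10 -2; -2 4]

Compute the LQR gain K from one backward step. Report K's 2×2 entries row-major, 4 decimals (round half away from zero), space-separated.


-0.1132 1.6981 1.3019 1.4717

BᵀP = [-9.0000 0.0000; -6.0000 3.0000]
S = R + BᵀPB = [3 0; 0 1/2] + [9.0000 4.5000; 4.5000 4.5000] = [12.0000 4.5000; 4.5000 5.0000]
BᵀPA = [4.5000 27.0000; 6.0000 15.0000]
K = S⁻¹·BᵀPA = [-0.1132 1.6981; 1.3019 1.4717]
A−BK = [0.0377 -0.5660; 0.2925 -0.8868]
AᵀP(A−BK) = [1.1981 -0.4717; -0.4717 14.0755]
P' = Q + AᵀP(A−BK) = [10.4481 -1.2217; -1.2217 16.3255]
tr(P') = 26.7736


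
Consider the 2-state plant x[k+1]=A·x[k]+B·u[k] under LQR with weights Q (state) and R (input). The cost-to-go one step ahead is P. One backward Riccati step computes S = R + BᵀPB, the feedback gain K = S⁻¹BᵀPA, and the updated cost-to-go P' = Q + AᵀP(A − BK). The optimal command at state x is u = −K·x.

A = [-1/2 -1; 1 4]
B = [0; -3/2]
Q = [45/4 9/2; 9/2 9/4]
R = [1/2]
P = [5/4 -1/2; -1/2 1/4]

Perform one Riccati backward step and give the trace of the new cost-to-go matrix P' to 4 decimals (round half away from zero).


18.5184

BᵀP = [0.7500 -0.3750]
S = R + BᵀPB = [1/2] + [0.5625] = [1.0625]
BᵀPA = [-0.7500 -2.2500]
K = S⁻¹·BᵀPA = [-0.7059 -2.1176]
A−BK = [-0.5000 -1.0000; -0.0588 0.8235]
AᵀP(A−BK) = [0.5331 1.5368; 1.5368 4.4853]
P' = Q + AᵀP(A−BK) = [11.7831 6.0368; 6.0368 6.7353]
tr(P') = 18.5184


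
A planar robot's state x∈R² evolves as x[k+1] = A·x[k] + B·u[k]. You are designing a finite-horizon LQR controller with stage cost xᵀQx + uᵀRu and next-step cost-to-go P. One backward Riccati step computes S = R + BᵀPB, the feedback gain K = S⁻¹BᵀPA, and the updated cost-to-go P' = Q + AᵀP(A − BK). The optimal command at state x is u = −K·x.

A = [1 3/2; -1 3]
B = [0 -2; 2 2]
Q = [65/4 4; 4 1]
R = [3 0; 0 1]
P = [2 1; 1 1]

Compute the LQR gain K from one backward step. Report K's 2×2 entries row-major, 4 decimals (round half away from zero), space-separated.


0.0000 1.2857 -0.4000 -0.6000

BᵀP = [2.0000 2.0000; -2.0000 0.0000]
S = R + BᵀPB = [3 0; 0 1] + [4.0000 0.0000; 0.0000 4.0000] = [7.0000 0.0000; 0.0000 5.0000]
BᵀPA = [0.0000 9.0000; -2.0000 -3.0000]
K = S⁻¹·BᵀPA = [0.0000 1.2857; -0.4000 -0.6000]
A−BK = [0.2000 0.3000; -0.2000 1.6286]
AᵀP(A−BK) = [0.2000 0.3000; 0.3000 9.1286]
P' = Q + AᵀP(A−BK) = [16.4500 4.3000; 4.3000 10.1286]
tr(P') = 26.5786


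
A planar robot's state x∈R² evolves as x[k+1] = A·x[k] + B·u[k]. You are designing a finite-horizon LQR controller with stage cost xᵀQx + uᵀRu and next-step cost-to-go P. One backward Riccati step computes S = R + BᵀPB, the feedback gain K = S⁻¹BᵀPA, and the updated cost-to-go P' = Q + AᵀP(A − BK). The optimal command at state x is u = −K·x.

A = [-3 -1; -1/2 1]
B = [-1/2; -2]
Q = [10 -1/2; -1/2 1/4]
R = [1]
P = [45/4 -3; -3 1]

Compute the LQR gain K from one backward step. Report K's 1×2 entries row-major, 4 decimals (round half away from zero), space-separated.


BᵀP = [0.3750 -0.5000]
S = R + BᵀPB = [1] + [0.8125] = [1.8125]
BᵀPA = [-0.8750 -0.8750]
K = S⁻¹·BᵀPA = [-0.4828 -0.4828]
A−BK = [-3.2414 -1.2414; -1.4655 0.0345]
AᵀP(A−BK) = [92.0776 40.3276; 40.3276 17.8276]
P' = Q + AᵀP(A−BK) = [102.0776 39.8276; 39.8276 18.0776]
tr(P') = 120.1552

-0.4828 -0.4828


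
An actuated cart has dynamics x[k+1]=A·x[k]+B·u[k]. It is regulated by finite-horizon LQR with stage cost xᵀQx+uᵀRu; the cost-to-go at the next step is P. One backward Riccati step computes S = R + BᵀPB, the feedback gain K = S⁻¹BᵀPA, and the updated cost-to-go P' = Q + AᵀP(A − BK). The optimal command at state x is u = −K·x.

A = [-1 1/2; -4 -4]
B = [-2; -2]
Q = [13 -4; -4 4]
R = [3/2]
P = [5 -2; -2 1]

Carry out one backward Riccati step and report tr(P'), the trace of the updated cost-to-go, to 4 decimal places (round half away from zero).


BᵀP = [-6.0000 2.0000]
S = R + BᵀPB = [3/2] + [8.0000] = [9.5000]
BᵀPA = [-2.0000 -11.0000]
K = S⁻¹·BᵀPA = [-0.2105 -1.1579]
A−BK = [-1.4211 -1.8158; -4.4211 -6.3158]
AᵀP(A−BK) = [4.5789 7.1842; 7.1842 12.5132]
P' = Q + AᵀP(A−BK) = [17.5789 3.1842; 3.1842 16.5132]
tr(P') = 34.0921

34.0921


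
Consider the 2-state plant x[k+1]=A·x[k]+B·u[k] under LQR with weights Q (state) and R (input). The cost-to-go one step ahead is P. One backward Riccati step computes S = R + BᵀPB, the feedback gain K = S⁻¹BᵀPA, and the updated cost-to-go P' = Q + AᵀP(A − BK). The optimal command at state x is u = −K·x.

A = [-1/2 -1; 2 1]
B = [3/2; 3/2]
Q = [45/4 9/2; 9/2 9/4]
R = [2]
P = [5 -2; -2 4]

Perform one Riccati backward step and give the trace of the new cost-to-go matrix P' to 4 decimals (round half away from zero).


46.5189

BᵀP = [4.5000 3.0000]
S = R + BᵀPB = [2] + [11.2500] = [13.2500]
BᵀPA = [3.7500 -1.5000]
K = S⁻¹·BᵀPA = [0.2830 -0.1132]
A−BK = [-0.9245 -0.8302; 1.5755 1.1698]
AᵀP(A−BK) = [20.1887 15.9245; 15.9245 12.8302]
P' = Q + AᵀP(A−BK) = [31.4387 20.4245; 20.4245 15.0802]
tr(P') = 46.5189


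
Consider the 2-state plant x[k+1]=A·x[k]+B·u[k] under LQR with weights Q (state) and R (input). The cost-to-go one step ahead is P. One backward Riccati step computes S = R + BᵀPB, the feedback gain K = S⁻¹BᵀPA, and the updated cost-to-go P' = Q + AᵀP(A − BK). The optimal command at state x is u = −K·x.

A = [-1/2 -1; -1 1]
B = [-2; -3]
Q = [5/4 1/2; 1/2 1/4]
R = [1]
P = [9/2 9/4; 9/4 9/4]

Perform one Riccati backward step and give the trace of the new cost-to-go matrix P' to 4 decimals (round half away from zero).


BᵀP = [-15.7500 -11.2500]
S = R + BᵀPB = [1] + [65.2500] = [66.2500]
BᵀPA = [19.1250 4.5000]
K = S⁻¹·BᵀPA = [0.2887 0.0679]
A−BK = [0.0774 -0.8642; -0.1340 1.2038]
AᵀP(A−BK) = [0.1040 -0.1741; -0.1741 1.9443]
P' = Q + AᵀP(A−BK) = [1.3540 0.3259; 0.3259 2.1943]
tr(P') = 3.5483

3.5483


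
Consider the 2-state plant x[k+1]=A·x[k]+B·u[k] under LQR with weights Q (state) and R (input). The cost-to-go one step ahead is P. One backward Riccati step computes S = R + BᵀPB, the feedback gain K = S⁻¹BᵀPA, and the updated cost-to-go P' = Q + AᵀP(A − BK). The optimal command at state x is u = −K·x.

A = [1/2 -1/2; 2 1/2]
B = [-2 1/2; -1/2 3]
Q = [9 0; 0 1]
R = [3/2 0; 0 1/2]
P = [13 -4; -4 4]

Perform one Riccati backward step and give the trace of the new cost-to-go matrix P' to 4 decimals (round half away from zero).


BᵀP = [-24.0000 6.0000; -5.5000 10.0000]
S = R + BᵀPB = [3/2 0; 0 1/2] + [45.0000 6.0000; 6.0000 27.2500] = [46.5000 6.0000; 6.0000 27.7500]
BᵀPA = [0.0000 15.0000; 17.2500 7.7500]
K = S⁻¹·BᵀPA = [-0.0825 0.2948; 0.6395 0.2155]
A−BK = [0.0152 -0.0182; 0.0404 0.0007]
AᵀP(A−BK) = [0.2193 0.0318; 0.0318 0.1580]
P' = Q + AᵀP(A−BK) = [9.2193 0.0318; 0.0318 1.1580]
tr(P') = 10.3773

10.3773


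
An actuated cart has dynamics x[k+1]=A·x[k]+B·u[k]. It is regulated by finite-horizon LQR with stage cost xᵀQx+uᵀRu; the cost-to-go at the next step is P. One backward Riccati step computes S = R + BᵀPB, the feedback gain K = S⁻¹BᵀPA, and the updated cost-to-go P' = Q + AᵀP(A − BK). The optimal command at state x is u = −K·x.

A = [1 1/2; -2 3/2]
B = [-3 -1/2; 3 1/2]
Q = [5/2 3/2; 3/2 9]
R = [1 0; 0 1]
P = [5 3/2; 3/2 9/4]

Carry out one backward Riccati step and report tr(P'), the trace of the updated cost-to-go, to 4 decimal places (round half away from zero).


22.2364

BᵀP = [-10.5000 2.2500; -1.7500 0.3750]
S = R + BᵀPB = [1 0; 0 1] + [38.2500 6.3750; 6.3750 1.0625] = [39.2500 6.3750; 6.3750 2.0625]
BᵀPA = [-15.0000 -1.8750; -2.5000 -0.3125]
K = S⁻¹·BᵀPA = [-0.3721 -0.0465; -0.0620 -0.0078]
A−BK = [-0.1473 0.3566; -0.8527 1.6434]
AᵀP(A−BK) = [2.2636 -4.2171; -4.2171 8.4729]
P' = Q + AᵀP(A−BK) = [4.7636 -2.7171; -2.7171 17.4729]
tr(P') = 22.2364


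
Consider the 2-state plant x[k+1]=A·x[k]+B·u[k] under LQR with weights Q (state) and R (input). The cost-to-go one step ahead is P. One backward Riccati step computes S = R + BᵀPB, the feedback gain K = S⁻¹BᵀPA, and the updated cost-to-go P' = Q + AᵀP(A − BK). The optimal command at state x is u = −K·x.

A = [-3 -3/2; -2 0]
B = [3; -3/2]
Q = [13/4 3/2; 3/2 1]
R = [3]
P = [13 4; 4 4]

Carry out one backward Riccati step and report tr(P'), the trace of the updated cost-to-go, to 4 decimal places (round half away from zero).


55.6694

BᵀP = [33.0000 6.0000]
S = R + BᵀPB = [3] + [90.0000] = [93.0000]
BᵀPA = [-111.0000 -49.5000]
K = S⁻¹·BᵀPA = [-1.1935 -0.5323]
A−BK = [0.5806 0.0968; -3.7903 -0.7984]
AᵀP(A−BK) = [48.5161 11.4194; 11.4194 2.9032]
P' = Q + AᵀP(A−BK) = [51.7661 12.9194; 12.9194 3.9032]
tr(P') = 55.6694


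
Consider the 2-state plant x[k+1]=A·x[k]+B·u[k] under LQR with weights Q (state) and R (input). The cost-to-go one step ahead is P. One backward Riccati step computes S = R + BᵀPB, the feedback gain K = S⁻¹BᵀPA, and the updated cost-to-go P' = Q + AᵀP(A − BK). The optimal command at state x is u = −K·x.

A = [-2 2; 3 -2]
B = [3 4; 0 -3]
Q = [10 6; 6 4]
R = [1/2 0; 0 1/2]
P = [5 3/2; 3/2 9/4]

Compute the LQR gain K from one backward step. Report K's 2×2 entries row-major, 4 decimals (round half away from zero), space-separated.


0.6095 -0.1933 -0.9512 0.6407

BᵀP = [15.0000 4.5000; 15.5000 -0.7500]
S = R + BᵀPB = [1/2 0; 0 1/2] + [45.0000 46.5000; 46.5000 64.2500] = [45.5000 46.5000; 46.5000 64.7500]
BᵀPA = [-16.5000 21.0000; -33.2500 32.5000]
K = S⁻¹·BᵀPA = [0.6095 -0.1933; -0.9512 0.6407]
A−BK = [-0.0236 0.0169; 0.1464 -0.0778]
AᵀP(A−BK) = [0.6788 -0.3848; -0.3848 0.2351]
P' = Q + AᵀP(A−BK) = [10.6788 5.6152; 5.6152 4.2351]
tr(P') = 14.9138


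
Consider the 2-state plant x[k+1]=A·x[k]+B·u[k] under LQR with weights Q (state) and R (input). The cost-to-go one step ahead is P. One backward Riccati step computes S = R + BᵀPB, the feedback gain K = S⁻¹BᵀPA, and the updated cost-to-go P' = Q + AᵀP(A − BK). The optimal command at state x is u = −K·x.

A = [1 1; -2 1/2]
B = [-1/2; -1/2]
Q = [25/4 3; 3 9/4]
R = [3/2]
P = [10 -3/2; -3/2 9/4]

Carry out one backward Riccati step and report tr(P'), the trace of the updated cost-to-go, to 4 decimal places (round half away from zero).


BᵀP = [-4.2500 -0.3750]
S = R + BᵀPB = [3/2] + [2.3125] = [3.8125]
BᵀPA = [-3.5000 -4.4375]
K = S⁻¹·BᵀPA = [-0.9180 -1.1639]
A−BK = [0.5410 0.4180; -2.4590 -0.0820]
AᵀP(A−BK) = [21.7869 5.9262; 5.9262 3.8975]
P' = Q + AᵀP(A−BK) = [28.0369 8.9262; 8.9262 6.1475]
tr(P') = 34.1844

34.1844


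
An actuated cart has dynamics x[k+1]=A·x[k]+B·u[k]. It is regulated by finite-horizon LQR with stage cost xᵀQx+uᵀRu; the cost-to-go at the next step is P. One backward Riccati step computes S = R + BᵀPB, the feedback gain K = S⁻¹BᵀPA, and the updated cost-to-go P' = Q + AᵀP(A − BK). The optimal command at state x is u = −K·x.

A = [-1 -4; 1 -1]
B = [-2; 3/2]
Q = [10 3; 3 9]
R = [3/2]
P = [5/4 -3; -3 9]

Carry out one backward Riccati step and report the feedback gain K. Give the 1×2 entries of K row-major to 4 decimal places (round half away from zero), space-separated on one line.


BᵀP = [-7.0000 19.5000]
S = R + BᵀPB = [3/2] + [43.2500] = [44.7500]
BᵀPA = [26.5000 8.5000]
K = S⁻¹·BᵀPA = [0.5922 0.1899]
A−BK = [0.1844 -3.6201; 0.1117 -1.2849]
AᵀP(A−BK) = [0.5573 -0.0335; -0.0335 3.3855]
P' = Q + AᵀP(A−BK) = [10.5573 2.9665; 2.9665 12.3855]
tr(P') = 22.9427

0.5922 0.1899


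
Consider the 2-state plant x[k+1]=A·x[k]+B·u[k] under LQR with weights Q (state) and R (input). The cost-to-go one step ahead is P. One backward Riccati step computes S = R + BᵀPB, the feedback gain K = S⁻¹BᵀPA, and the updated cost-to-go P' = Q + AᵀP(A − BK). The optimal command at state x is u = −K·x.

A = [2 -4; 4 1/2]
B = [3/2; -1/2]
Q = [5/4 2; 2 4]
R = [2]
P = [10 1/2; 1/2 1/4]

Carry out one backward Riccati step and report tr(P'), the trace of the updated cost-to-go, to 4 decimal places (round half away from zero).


BᵀP = [14.7500 0.6250]
S = R + BᵀPB = [2] + [21.8125] = [23.8125]
BᵀPA = [32.0000 -58.6875]
K = S⁻¹·BᵀPA = [1.3438 -2.4646]
A−BK = [-0.0157 -0.3031; 4.6719 -0.7323]
AᵀP(A−BK) = [8.9974 -8.1339; -8.1339 13.4232]
P' = Q + AᵀP(A−BK) = [10.2474 -6.1339; -6.1339 17.4232]
tr(P') = 27.6706

27.6706


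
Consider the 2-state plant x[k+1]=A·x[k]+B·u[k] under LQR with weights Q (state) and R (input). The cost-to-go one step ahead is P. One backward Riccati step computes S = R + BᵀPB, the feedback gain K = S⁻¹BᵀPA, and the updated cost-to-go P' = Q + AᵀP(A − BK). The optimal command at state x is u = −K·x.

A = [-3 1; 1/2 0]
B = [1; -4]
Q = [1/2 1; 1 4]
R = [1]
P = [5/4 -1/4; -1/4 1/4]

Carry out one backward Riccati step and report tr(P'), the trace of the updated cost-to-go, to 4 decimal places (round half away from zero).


10.6061

BᵀP = [2.2500 -1.2500]
S = R + BᵀPB = [1] + [7.2500] = [8.2500]
BᵀPA = [-7.3750 2.2500]
K = S⁻¹·BᵀPA = [-0.8939 0.2727]
A−BK = [-2.1061 0.7273; -3.0758 1.0909]
AᵀP(A−BK) = [5.4697 -1.8636; -1.8636 0.6364]
P' = Q + AᵀP(A−BK) = [5.9697 -0.8636; -0.8636 4.6364]
tr(P') = 10.6061


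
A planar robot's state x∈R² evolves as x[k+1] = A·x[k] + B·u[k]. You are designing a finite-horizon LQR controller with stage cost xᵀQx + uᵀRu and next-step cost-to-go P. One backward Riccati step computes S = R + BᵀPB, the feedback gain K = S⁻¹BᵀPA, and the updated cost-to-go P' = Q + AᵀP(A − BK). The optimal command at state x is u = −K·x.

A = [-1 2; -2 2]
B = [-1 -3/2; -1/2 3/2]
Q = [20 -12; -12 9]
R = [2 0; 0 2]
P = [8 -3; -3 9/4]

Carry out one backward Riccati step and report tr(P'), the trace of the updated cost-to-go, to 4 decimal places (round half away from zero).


37.6614

BᵀP = [-6.5000 1.8750; -16.5000 7.8750]
S = R + BᵀPB = [2 0; 0 2] + [5.5625 12.5625; 12.5625 36.5625] = [7.5625 12.5625; 12.5625 38.5625]
BᵀPA = [2.7500 -9.2500; 0.7500 -17.2500]
K = S⁻¹·BᵀPA = [0.7221 -1.0462; -0.2158 -0.1065]
A−BK = [-0.6016 0.7940; -1.3153 1.6366]
AᵀP(A−BK) = [3.1761 -4.0430; -4.0430 5.4853]
P' = Q + AᵀP(A−BK) = [23.1761 -16.0430; -16.0430 14.4853]
tr(P') = 37.6614


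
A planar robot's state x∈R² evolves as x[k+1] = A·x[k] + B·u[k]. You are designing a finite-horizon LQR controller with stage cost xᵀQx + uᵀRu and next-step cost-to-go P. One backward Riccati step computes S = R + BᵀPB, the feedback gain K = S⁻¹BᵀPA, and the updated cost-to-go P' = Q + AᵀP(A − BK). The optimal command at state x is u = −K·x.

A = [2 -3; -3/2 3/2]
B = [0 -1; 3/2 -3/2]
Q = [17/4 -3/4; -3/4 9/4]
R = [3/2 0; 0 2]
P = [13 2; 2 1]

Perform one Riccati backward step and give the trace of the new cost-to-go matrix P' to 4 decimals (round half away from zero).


BᵀP = [3.0000 1.5000; -16.0000 -3.5000]
S = R + BᵀPB = [3/2 0; 0 2] + [2.2500 -5.2500; -5.2500 21.2500] = [3.7500 -5.2500; -5.2500 23.2500]
BᵀPA = [3.7500 -6.7500; -26.7500 42.7500]
K = S⁻¹·BᵀPA = [-0.8931 1.1321; -1.3522 2.0943]
A−BK = [0.6478 -0.9057; -2.1887 2.9434]
AᵀP(A−BK) = [9.4277 -13.4717; -13.4717 19.3585]
P' = Q + AᵀP(A−BK) = [13.6777 -14.2217; -14.2217 21.6085]
tr(P') = 35.2862

35.2862
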